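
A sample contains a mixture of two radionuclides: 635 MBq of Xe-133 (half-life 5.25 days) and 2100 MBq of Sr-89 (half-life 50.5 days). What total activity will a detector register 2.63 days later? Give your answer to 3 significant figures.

2470 MBq

Xe-133: 635 × (1/2)^(2.63/5.25) = 635 × (1/2)^0.50095 ≈ 448.72 MBq.
Sr-89: 2100 × (1/2)^(2.63/50.5) = 2100 × (1/2)^0.052079 ≈ 2025.5 MBq.
Total = 448.72 + 2025.5 ≈ 2474.3 MBq.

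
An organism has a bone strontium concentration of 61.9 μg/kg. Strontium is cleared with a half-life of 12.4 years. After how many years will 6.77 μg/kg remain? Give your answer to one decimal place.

Fraction remaining = 6.77/61.9 ≈ 0.10937.
n = log₂(61.9/6.77) = ln(9.1433)/ln 2 ≈ 3.1927 half-lives.
t = n × t½ = 3.1927 × 12.4 ≈ 39.59 years.

39.6 years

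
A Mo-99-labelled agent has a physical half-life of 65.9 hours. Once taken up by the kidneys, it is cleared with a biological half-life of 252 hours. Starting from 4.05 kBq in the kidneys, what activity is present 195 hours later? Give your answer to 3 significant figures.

1/t_eff = 1/t_phys + 1/t_biol = 1/65.9 + 1/252 = 0.019143 per hour.
t_eff = 65.9 × 252 / (65.9 + 252) ≈ 52.239 hours.
Remaining = 4.05 × (1/2)^(195/52.239) = 4.05 × (1/2)^3.7328 ≈ 0.30462 kBq.

0.305 kBq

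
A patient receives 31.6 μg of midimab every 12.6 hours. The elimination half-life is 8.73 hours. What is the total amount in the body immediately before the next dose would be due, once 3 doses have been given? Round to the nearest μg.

The 3 doses were given 37.8, 25.2, 12.6 hours ago.
Total = 31.6·(1/2)^(37.8/8.73) + 31.6·(1/2)^(25.2/8.73) + 31.6·(1/2)^(12.6/8.73)
      = 1.5713 + 4.273 + 11.62 ≈ 17.464 μg.

17 μg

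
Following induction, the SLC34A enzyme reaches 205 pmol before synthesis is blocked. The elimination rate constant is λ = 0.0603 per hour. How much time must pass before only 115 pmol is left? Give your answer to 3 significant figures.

t½ = ln 2 / λ = 0.69315 / 0.0603 ≈ 11.495 hours.
Fraction remaining = 115/205 ≈ 0.56098.
n = log₂(205/115) = ln(1.7826)/ln 2 ≈ 0.83399 half-lives.
t = n × t½ = 0.83399 × 11.495 ≈ 9.5867 hours.

9.59 hours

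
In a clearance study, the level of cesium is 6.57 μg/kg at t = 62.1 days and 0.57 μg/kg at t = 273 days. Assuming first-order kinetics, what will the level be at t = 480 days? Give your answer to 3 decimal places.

0.052 μg/kg

Over Δt = 273 − 62.1 = 210.9 days, the level fell by a factor of 6.57/0.57 ≈ 11.526.
n = log₂(11.526) ≈ 3.5269 half-lives, so t½ = 210.9/3.5269 ≈ 59.798 days.
From t = 273 to t = 480: 0.57 × (1/2)^((480−273)/59.798) ≈ 0.051739 μg/kg.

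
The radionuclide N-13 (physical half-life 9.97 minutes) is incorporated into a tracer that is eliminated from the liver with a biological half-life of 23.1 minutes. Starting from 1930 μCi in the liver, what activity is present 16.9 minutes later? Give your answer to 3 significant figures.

359 μCi

1/t_eff = 1/t_phys + 1/t_biol = 1/9.97 + 1/23.1 = 0.14359 per minute.
t_eff = 9.97 × 23.1 / (9.97 + 23.1) ≈ 6.9642 minutes.
Remaining = 1930 × (1/2)^(16.9/6.9642) = 1930 × (1/2)^2.4267 ≈ 358.96 μCi.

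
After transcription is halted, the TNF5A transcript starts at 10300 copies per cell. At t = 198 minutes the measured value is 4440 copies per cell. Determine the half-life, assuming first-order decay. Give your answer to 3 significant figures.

A/A₀ = 4440/10300 ≈ 0.43107.
n = log₂(2.3198) ≈ 1.214 half-lives elapsed in 198 minutes.
t½ = 198/1.214 ≈ 163.1 minutes.

163 minutes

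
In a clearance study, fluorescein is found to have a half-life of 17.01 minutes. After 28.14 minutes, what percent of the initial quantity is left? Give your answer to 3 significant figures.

n = 28.14/17.01 ≈ 1.6543 half-lives.
Fraction remaining = (1/2)^1.6543 ≈ 0.31769, i.e. 31.769%.

31.8%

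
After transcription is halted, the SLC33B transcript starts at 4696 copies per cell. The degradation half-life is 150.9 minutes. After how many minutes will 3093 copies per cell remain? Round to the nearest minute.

Fraction remaining = 3093/4696 ≈ 0.65865.
n = log₂(4696/3093) = ln(1.5183)/ln 2 ≈ 0.60243 half-lives.
t = n × t½ = 0.60243 × 150.9 ≈ 90.906 minutes.

91 minutes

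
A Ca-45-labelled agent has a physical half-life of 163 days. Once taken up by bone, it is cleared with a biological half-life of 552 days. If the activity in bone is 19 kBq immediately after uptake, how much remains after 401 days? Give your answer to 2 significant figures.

2.1 kBq

1/t_eff = 1/t_phys + 1/t_biol = 1/163 + 1/552 = 0.0079466 per day.
t_eff = 163 × 552 / (163 + 552) ≈ 125.84 days.
Remaining = 19 × (1/2)^(401/125.84) = 19 × (1/2)^3.1866 ≈ 2.0869 kBq.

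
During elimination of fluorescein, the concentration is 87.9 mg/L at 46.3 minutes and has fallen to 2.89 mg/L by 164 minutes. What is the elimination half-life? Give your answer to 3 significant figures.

23.9 minutes

Over Δt = 164 − 46.3 = 117.7 minutes, the level fell by a factor of 87.9/2.89 ≈ 30.415.
n = log₂(30.415) ≈ 4.9267 half-lives, so t½ = 117.7/4.9267 ≈ 23.89 minutes.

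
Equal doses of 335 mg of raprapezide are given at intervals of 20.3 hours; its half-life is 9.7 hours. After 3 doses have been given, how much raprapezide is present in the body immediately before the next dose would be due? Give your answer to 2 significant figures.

The 3 doses were given 60.9, 40.6, 20.3 hours ago.
Total = 335·(1/2)^(60.9/9.7) + 335·(1/2)^(40.6/9.7) + 335·(1/2)^(20.3/9.7)
      = 4.3159 + 18.41 + 78.533 ≈ 101.26 mg.

100 mg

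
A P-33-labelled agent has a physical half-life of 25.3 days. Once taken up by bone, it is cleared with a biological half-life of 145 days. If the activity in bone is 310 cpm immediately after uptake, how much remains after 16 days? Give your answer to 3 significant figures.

1/t_eff = 1/t_phys + 1/t_biol = 1/25.3 + 1/145 = 0.046422 per day.
t_eff = 25.3 × 145 / (25.3 + 145) ≈ 21.541 days.
Remaining = 310 × (1/2)^(16/21.541) = 310 × (1/2)^0.74276 ≈ 185.25 cpm.

185 cpm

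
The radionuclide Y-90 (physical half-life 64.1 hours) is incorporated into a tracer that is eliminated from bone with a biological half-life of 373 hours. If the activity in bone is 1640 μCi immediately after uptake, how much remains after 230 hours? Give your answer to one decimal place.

88.9 μCi

1/t_eff = 1/t_phys + 1/t_biol = 1/64.1 + 1/373 = 0.018282 per hour.
t_eff = 64.1 × 373 / (64.1 + 373) ≈ 54.7 hours.
Remaining = 1640 × (1/2)^(230/54.7) = 1640 × (1/2)^4.2048 ≈ 88.937 μCi.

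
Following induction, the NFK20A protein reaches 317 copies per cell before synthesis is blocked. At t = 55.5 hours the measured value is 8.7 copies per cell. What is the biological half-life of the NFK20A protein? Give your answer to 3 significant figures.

10.7 hours

A/A₀ = 8.7/317 ≈ 0.027445.
n = log₂(36.437) ≈ 5.1873 half-lives elapsed in 55.5 hours.
t½ = 55.5/5.1873 ≈ 10.699 hours.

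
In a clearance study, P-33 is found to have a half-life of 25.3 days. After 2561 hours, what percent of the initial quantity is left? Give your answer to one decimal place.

2561 hours = 106.708 days.
n = 106.708/25.3 ≈ 4.2177 half-lives.
Fraction remaining = (1/2)^4.2177 ≈ 0.053745, i.e. 5.3745%.

5.4%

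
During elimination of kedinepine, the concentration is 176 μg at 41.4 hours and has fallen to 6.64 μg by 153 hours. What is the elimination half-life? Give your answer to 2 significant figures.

24 hours

Over Δt = 153 − 41.4 = 111.6 hours, the level fell by a factor of 176/6.64 ≈ 26.506.
n = log₂(26.506) ≈ 4.7282 half-lives, so t½ = 111.6/4.7282 ≈ 23.603 hours.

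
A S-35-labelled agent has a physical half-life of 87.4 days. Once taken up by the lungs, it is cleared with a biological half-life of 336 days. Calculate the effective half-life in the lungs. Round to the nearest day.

1/t_eff = 1/t_phys + 1/t_biol = 1/87.4 + 1/336 = 0.014418 per day.
t_eff = 87.4 × 336 / (87.4 + 336) ≈ 69.359 days.

69 days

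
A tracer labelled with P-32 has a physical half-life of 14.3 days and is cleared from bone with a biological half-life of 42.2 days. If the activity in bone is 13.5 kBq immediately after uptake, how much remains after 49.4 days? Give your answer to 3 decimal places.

1/t_eff = 1/t_phys + 1/t_biol = 1/14.3 + 1/42.2 = 0.093627 per day.
t_eff = 14.3 × 42.2 / (14.3 + 42.2) ≈ 10.681 days.
Remaining = 13.5 × (1/2)^(49.4/10.681) = 13.5 × (1/2)^4.6252 ≈ 0.54704 kBq.

0.547 kBq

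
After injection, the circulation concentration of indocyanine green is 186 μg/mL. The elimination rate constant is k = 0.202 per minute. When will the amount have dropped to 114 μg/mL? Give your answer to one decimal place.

t½ = ln 2 / k = 0.69315 / 0.202 ≈ 3.4314 minutes.
Fraction remaining = 114/186 ≈ 0.6129.
n = log₂(186/114) = ln(1.6316)/ln 2 ≈ 0.70627 half-lives.
t = n × t½ = 0.70627 × 3.4314 ≈ 2.4235 minutes.

2.4 minutes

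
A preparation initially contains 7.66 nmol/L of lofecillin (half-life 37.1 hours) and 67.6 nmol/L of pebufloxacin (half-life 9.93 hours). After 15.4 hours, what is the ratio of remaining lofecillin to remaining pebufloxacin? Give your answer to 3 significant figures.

0.249

lofecillin: 7.66 × (1/2)^(15.4/37.1) = 7.66 × (1/2)^0.41509 ≈ 5.7448 nmol/L.
pebufloxacin: 67.6 × (1/2)^(15.4/9.93) = 67.6 × (1/2)^1.5509 ≈ 23.072 nmol/L.
Ratio ≈ 5.7448 / 23.072 ≈ 0.24899.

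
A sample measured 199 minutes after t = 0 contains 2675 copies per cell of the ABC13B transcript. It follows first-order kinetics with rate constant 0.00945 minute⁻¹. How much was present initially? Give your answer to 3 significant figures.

t½ = ln 2 / λ = 0.69315 / 0.00945 ≈ 73.349 minutes.
Number of half-lives elapsed: n = 199/73.349 ≈ 2.7131.
A₀ = A × 2^n = 2675 × 2^2.7131 = 2675 × 6.5571 ≈ 17540 copies per cell.

17500 copies per cell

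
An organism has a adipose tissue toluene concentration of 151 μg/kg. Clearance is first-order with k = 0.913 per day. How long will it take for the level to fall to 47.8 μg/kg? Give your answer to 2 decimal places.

t½ = ln 2 / k = 0.69315 / 0.913 ≈ 0.7592 days.
Fraction remaining = 47.8/151 ≈ 0.31656.
n = log₂(151/47.8) = ln(3.159)/ln 2 ≈ 1.6595 half-lives.
t = n × t½ = 1.6595 × 0.7592 ≈ 1.2599 days.

1.26 days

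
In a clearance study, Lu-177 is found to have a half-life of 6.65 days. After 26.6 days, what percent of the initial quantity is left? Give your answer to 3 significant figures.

n = 26.6/6.65 ≈ 4 half-lives.
Fraction remaining = (1/2)^4 ≈ 0.0625, i.e. 6.25%.

6.25%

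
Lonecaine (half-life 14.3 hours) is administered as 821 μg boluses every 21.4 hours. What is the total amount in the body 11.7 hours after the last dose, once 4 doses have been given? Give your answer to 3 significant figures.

The 4 doses were given 75.9, 54.5, 33.1, 11.7 hours ago.
Total = 821·(1/2)^(75.9/14.3) + 821·(1/2)^(54.5/14.3) + 821·(1/2)^(33.1/14.3) + 821·(1/2)^(11.7/14.3)
      = 20.729 + 58.487 + 165.03 + 465.64 ≈ 709.88 μg.

710 μg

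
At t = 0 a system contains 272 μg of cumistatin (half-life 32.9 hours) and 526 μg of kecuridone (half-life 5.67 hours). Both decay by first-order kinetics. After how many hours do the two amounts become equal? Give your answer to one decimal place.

Set 272·(1/2)^(t/32.9) = 526·(1/2)^(t/5.67).
Taking log₂: log₂(272/526) = t·(1/32.9 − 1/5.67).
log₂(0.51711) = -0.95146; 1/32.9 − 1/5.67 = -0.14597.
t = -0.95146 / -0.14597 ≈ 6.5181 hours.

6.5 hours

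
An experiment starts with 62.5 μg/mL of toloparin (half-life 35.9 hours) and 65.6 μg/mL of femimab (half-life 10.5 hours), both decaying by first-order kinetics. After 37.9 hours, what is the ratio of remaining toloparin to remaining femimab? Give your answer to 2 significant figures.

5.6

toloparin: 62.5 × (1/2)^(37.9/35.9) = 62.5 × (1/2)^1.0557 ≈ 30.066 μg/mL.
femimab: 65.6 × (1/2)^(37.9/10.5) = 65.6 × (1/2)^3.6095 ≈ 5.3744 μg/mL.
Ratio ≈ 30.066 / 5.3744 ≈ 5.5944.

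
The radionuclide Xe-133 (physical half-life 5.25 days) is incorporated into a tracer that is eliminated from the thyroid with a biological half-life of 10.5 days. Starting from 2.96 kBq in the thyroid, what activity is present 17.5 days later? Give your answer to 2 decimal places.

0.09 kBq

1/t_eff = 1/t_phys + 1/t_biol = 1/5.25 + 1/10.5 = 0.28571 per day.
t_eff = 5.25 × 10.5 / (5.25 + 10.5) ≈ 3.5 days.
Remaining = 2.96 × (1/2)^(17.5/3.5) = 2.96 × (1/2)^5 ≈ 0.0925 kBq.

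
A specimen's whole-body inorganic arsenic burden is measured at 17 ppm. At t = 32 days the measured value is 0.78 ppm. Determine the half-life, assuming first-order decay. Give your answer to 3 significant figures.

A/A₀ = 0.78/17 ≈ 0.045882.
n = log₂(21.795) ≈ 4.4459 half-lives elapsed in 32 days.
t½ = 32/4.4459 ≈ 7.1976 days.

7.20 days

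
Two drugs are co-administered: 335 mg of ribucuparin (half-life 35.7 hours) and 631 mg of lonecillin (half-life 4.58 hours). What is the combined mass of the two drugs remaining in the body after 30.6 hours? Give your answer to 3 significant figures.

ribucuparin: 335 × (1/2)^(30.6/35.7) = 335 × (1/2)^0.85714 ≈ 184.93 mg.
lonecillin: 631 × (1/2)^(30.6/4.58) = 631 × (1/2)^6.6812 ≈ 6.1487 mg.
Total = 184.93 + 6.1487 ≈ 191.08 mg.

191 mg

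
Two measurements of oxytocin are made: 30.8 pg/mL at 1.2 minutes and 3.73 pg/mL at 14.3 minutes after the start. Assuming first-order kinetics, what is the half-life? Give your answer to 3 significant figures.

4.30 minutes

Over Δt = 14.3 − 1.2 = 13.1 minutes, the level fell by a factor of 30.8/3.73 ≈ 8.2574.
n = log₂(8.2574) ≈ 3.0457 half-lives, so t½ = 13.1/3.0457 ≈ 4.3012 minutes.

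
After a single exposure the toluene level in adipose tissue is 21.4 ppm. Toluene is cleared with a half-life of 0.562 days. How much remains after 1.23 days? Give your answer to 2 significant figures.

Number of half-lives: n = 1.23/0.562 ≈ 2.1886.
Remaining = 21.4 × (1/2)^2.1886 = 21.4 × 0.21936 ≈ 4.6944 ppm.

4.7 ppm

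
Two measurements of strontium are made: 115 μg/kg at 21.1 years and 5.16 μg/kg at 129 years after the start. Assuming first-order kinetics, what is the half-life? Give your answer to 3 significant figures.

24.1 years

Over Δt = 129 − 21.1 = 107.9 years, the level fell by a factor of 115/5.16 ≈ 22.287.
n = log₂(22.287) ≈ 4.4781 half-lives, so t½ = 107.9/4.4781 ≈ 24.095 years.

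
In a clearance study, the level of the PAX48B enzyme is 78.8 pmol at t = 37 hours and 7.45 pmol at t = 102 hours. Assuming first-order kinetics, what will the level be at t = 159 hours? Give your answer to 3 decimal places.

Over Δt = 102 − 37 = 65 hours, the level fell by a factor of 78.8/7.45 ≈ 10.577.
n = log₂(10.577) ≈ 3.4029 half-lives, so t½ = 65/3.4029 ≈ 19.101 hours.
From t = 102 to t = 159: 7.45 × (1/2)^((159−102)/19.101) ≈ 0.94159 pmol.

0.942 pmol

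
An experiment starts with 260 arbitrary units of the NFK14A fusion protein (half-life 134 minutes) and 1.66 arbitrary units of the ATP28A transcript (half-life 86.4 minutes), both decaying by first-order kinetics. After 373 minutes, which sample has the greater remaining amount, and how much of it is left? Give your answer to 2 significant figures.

NFK14A fusion protein: 260 × (1/2)^2.7836 ≈ 37.76 arbitrary units.
ATP28A transcript: 1.66 × (1/2)^4.3171 ≈ 0.083277 arbitrary units.
NFK14A fusion protein has more remaining, at ≈ 37.76 arbitrary units.

NFK14A fusion protein, 38 arbitrary units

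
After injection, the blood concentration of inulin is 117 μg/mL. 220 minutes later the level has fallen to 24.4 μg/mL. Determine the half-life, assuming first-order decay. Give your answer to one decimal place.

A/A₀ = 24.4/117 ≈ 0.20855.
n = log₂(4.7951) ≈ 2.2616 half-lives elapsed in 220 minutes.
t½ = 220/2.2616 ≈ 97.278 minutes.

97.3 minutes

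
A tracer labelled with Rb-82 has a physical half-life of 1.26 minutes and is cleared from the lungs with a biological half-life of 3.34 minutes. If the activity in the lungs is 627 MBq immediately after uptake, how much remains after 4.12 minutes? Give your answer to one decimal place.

1/t_eff = 1/t_phys + 1/t_biol = 1/1.26 + 1/3.34 = 1.0931 per minute.
t_eff = 1.26 × 3.34 / (1.26 + 3.34) ≈ 0.91487 minutes.
Remaining = 627 × (1/2)^(4.12/0.91487) = 627 × (1/2)^4.5034 ≈ 27.645 MBq.

27.6 MBq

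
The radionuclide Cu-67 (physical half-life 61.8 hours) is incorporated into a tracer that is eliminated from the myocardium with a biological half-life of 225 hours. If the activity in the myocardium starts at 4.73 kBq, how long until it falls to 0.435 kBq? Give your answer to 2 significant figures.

170 hours

1/t_eff = 1/t_phys + 1/t_biol = 1/61.8 + 1/225 = 0.020626 per hour.
t_eff = 61.8 × 225 / (61.8 + 225) ≈ 48.483 hours.
n = log₂(4.73/0.435) ≈ 3.4428; t = 3.4428 × 48.483 ≈ 166.92 hours.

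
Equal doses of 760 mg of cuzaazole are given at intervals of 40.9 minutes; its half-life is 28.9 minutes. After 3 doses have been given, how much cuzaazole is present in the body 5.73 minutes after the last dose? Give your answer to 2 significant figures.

The 3 doses were given 87.53, 46.63, 5.73 minutes ago.
Total = 760·(1/2)^(87.53/28.9) + 760·(1/2)^(46.63/28.9) + 760·(1/2)^(5.73/28.9)
      = 93.128 + 248.37 + 662.41 ≈ 1003.9 mg.

1000 mg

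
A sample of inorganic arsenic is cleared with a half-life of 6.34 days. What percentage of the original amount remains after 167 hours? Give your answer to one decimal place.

46.7%

167 hours = 6.95833 days.
n = 6.95833/6.34 ≈ 1.0975 half-lives.
Fraction remaining = (1/2)^1.0975 ≈ 0.46732, i.e. 46.732%.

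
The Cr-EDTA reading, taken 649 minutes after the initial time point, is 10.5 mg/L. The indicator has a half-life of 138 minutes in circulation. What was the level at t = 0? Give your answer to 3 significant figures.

273 mg/L

Number of half-lives elapsed: n = 649/138 ≈ 4.7029.
A₀ = A × 2^n = 10.5 × 2^4.7029 = 10.5 × 26.044 ≈ 273.47 mg/L.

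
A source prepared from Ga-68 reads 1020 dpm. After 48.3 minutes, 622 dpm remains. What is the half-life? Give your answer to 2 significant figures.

A/A₀ = 622/1020 ≈ 0.6098.
n = log₂(1.6399) ≈ 0.71358 half-lives elapsed in 48.3 minutes.
t½ = 48.3/0.71358 ≈ 67.687 minutes.

68 minutes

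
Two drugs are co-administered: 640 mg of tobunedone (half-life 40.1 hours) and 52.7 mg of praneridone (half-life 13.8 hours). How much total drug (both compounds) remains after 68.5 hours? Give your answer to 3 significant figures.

198 mg

tobunedone: 640 × (1/2)^(68.5/40.1) = 640 × (1/2)^1.7082 ≈ 195.86 mg.
praneridone: 52.7 × (1/2)^(68.5/13.8) = 52.7 × (1/2)^4.9638 ≈ 1.6888 mg.
Total = 195.86 + 1.6888 ≈ 197.55 mg.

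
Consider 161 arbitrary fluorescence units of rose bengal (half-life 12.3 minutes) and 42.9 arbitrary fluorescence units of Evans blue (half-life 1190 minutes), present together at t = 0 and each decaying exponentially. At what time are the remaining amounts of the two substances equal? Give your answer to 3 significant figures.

Set 161·(1/2)^(t/12.3) = 42.9·(1/2)^(t/1190).
Taking log₂: log₂(161/42.9) = t·(1/12.3 − 1/1190).
log₂(3.7529) = 1.908; 1/12.3 − 1/1190 = 0.08046.
t = 1.908 / 0.08046 ≈ 23.714 minutes.

23.7 minutes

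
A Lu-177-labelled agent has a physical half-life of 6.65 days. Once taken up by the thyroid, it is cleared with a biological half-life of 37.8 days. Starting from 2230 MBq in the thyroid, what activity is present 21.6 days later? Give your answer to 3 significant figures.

1/t_eff = 1/t_phys + 1/t_biol = 1/6.65 + 1/37.8 = 0.17683 per day.
t_eff = 6.65 × 37.8 / (6.65 + 37.8) ≈ 5.6551 days.
Remaining = 2230 × (1/2)^(21.6/5.6551) = 2230 × (1/2)^3.8195 ≈ 157.95 MBq.

158 MBq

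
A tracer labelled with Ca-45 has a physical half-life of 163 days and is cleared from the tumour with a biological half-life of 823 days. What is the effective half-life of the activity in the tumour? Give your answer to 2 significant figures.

140 days

1/t_eff = 1/t_phys + 1/t_biol = 1/163 + 1/823 = 0.00735 per day.
t_eff = 163 × 823 / (163 + 823) ≈ 136.05 days.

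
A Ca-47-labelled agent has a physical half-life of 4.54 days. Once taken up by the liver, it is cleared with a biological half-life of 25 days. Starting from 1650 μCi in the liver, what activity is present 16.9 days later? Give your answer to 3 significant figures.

1/t_eff = 1/t_phys + 1/t_biol = 1/4.54 + 1/25 = 0.26026 per day.
t_eff = 4.54 × 25 / (4.54 + 25) ≈ 3.8422 days.
Remaining = 1650 × (1/2)^(16.9/3.8422) = 1650 × (1/2)^4.3985 ≈ 78.237 μCi.

78.2 μCi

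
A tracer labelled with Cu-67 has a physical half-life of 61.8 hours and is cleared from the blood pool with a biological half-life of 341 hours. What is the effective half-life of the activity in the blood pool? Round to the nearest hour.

52 hours

1/t_eff = 1/t_phys + 1/t_biol = 1/61.8 + 1/341 = 0.019114 per hour.
t_eff = 61.8 × 341 / (61.8 + 341) ≈ 52.318 hours.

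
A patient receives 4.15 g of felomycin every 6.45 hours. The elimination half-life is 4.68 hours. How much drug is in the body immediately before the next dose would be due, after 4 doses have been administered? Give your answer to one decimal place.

2.5 g

The 4 doses were given 25.8, 19.35, 12.9, 6.45 hours ago.
Total = 4.15·(1/2)^(25.8/4.68) + 4.15·(1/2)^(19.35/4.68) + 4.15·(1/2)^(12.9/4.68) + 4.15·(1/2)^(6.45/4.68)
      = 0.090892 + 0.23627 + 0.61417 + 1.5965 ≈ 2.5378 g.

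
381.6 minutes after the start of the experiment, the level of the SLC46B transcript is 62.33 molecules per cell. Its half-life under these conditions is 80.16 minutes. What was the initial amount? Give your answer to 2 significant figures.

Number of half-lives elapsed: n = 381.6/80.16 ≈ 4.7605.
A₀ = A × 2^n = 62.33 × 2^4.7605 = 62.33 × 27.105 ≈ 1689.4 molecules per cell.

1700 molecules per cell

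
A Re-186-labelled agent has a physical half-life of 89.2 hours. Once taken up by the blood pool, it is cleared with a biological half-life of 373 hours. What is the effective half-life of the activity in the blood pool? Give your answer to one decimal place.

72.0 hours

1/t_eff = 1/t_phys + 1/t_biol = 1/89.2 + 1/373 = 0.013892 per hour.
t_eff = 89.2 × 373 / (89.2 + 373) ≈ 71.985 hours.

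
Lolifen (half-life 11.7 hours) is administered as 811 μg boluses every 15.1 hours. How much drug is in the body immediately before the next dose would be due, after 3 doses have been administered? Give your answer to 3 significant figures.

522 μg

The 3 doses were given 45.3, 30.2, 15.1 hours ago.
Total = 811·(1/2)^(45.3/11.7) + 811·(1/2)^(30.2/11.7) + 811·(1/2)^(15.1/11.7)
      = 55.398 + 135.52 + 331.52 ≈ 522.44 μg.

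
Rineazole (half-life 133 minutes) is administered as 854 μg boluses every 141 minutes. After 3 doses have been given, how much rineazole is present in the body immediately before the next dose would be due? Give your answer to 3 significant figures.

700 μg

The 3 doses were given 423, 282, 141 minutes ago.
Total = 854·(1/2)^(423/133) + 854·(1/2)^(282/133) + 854·(1/2)^(141/133)
      = 94.199 + 196.42 + 409.56 ≈ 700.18 μg.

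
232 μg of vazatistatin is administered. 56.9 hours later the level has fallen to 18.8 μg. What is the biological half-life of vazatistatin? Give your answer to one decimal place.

15.7 hours

A/A₀ = 18.8/232 ≈ 0.081034.
n = log₂(12.34) ≈ 3.6253 half-lives elapsed in 56.9 hours.
t½ = 56.9/3.6253 ≈ 15.695 hours.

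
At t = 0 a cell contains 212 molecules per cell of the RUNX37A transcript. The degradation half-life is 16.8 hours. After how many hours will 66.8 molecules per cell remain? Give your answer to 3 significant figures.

28.0 hours

Fraction remaining = 66.8/212 ≈ 0.31509.
n = log₂(212/66.8) = ln(3.1737)/ln 2 ≈ 1.6661 half-lives.
t = n × t½ = 1.6661 × 16.8 ≈ 27.991 hours.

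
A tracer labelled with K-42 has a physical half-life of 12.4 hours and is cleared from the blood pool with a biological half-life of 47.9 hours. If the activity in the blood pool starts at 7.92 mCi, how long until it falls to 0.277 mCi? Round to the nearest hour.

48 hours

1/t_eff = 1/t_phys + 1/t_biol = 1/12.4 + 1/47.9 = 0.10152 per hour.
t_eff = 12.4 × 47.9 / (12.4 + 47.9) ≈ 9.8501 hours.
n = log₂(7.92/0.277) ≈ 4.8375; t = 4.8375 × 9.8501 ≈ 47.65 hours.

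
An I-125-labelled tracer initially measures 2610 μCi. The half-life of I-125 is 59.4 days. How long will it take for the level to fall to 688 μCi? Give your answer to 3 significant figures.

114 days

Fraction remaining = 688/2610 ≈ 0.2636.
n = log₂(2610/688) = ln(3.7936)/ln 2 ≈ 1.9236 half-lives.
t = n × t½ = 1.9236 × 59.4 ≈ 114.26 days.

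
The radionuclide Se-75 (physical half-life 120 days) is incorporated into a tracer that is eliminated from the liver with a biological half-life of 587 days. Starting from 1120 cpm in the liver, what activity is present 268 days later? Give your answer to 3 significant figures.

174 cpm

1/t_eff = 1/t_phys + 1/t_biol = 1/120 + 1/587 = 0.010037 per day.
t_eff = 120 × 587 / (120 + 587) ≈ 99.632 days.
Remaining = 1120 × (1/2)^(268/99.632) = 1120 × (1/2)^2.6899 ≈ 173.57 cpm.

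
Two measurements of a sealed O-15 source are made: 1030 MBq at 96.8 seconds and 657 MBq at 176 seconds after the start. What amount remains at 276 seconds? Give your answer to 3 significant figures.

372 MBq

Over Δt = 176 − 96.8 = 79.2 seconds, the level fell by a factor of 1030/657 ≈ 1.5677.
n = log₂(1.5677) ≈ 0.64868 half-lives, so t½ = 79.2/0.64868 ≈ 122.09 seconds.
From t = 176 to t = 276: 657 × (1/2)^((276−176)/122.09) ≈ 372.4 MBq.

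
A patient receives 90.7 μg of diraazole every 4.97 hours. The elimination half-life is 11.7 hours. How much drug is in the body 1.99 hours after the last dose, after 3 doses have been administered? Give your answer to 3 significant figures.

185 μg

The 3 doses were given 11.93, 6.96, 1.99 hours ago.
Total = 90.7·(1/2)^(11.93/11.7) + 90.7·(1/2)^(6.96/11.7) + 90.7·(1/2)^(1.99/11.7)
      = 44.736 + 60.053 + 80.613 ≈ 185.4 μg.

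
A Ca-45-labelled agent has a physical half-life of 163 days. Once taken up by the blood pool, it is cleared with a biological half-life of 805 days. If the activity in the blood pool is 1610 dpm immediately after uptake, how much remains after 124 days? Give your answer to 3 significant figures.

854 dpm

1/t_eff = 1/t_phys + 1/t_biol = 1/163 + 1/805 = 0.0073772 per day.
t_eff = 163 × 805 / (163 + 805) ≈ 135.55 days.
Remaining = 1610 × (1/2)^(124/135.55) = 1610 × (1/2)^0.91477 ≈ 853.99 dpm.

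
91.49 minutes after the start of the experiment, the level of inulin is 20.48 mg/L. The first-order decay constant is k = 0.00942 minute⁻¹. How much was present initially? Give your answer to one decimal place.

48.5 mg/L

t½ = ln 2 / k = 0.69315 / 0.00942 ≈ 73.583 minutes.
Number of half-lives elapsed: n = 91.49/73.583 ≈ 1.2434.
A₀ = A × 2^n = 20.48 × 2^1.2434 = 20.48 × 2.3675 ≈ 48.486 mg/L.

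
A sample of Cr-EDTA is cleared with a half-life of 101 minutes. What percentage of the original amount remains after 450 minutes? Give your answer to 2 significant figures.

4.6%

n = 450/101 ≈ 4.4554 half-lives.
Fraction remaining = (1/2)^4.4554 ≈ 0.04558, i.e. 4.558%.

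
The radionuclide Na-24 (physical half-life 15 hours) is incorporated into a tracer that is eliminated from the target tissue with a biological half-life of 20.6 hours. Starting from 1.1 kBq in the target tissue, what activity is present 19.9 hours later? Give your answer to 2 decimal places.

0.22 kBq

1/t_eff = 1/t_phys + 1/t_biol = 1/15 + 1/20.6 = 0.11521 per hour.
t_eff = 15 × 20.6 / (15 + 20.6) ≈ 8.6798 hours.
Remaining = 1.1 × (1/2)^(19.9/8.6798) = 1.1 × (1/2)^2.2927 ≈ 0.2245 kBq.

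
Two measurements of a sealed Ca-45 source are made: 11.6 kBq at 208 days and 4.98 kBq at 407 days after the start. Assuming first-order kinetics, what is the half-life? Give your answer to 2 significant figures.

Over Δt = 407 − 208 = 199 days, the level fell by a factor of 11.6/4.98 ≈ 2.3293.
n = log₂(2.3293) ≈ 1.2199 half-lives, so t½ = 199/1.2199 ≈ 163.13 days.

160 days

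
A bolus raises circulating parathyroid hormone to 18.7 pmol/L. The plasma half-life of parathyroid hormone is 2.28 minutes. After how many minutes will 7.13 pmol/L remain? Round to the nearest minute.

Fraction remaining = 7.13/18.7 ≈ 0.38128.
n = log₂(18.7/7.13) = ln(2.6227)/ln 2 ≈ 1.3911 half-lives.
t = n × t½ = 1.3911 × 2.28 ≈ 3.1716 minutes.

3 minutes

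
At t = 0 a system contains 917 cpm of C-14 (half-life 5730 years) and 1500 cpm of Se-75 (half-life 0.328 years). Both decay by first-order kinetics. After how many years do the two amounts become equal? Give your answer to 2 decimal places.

Set 917·(1/2)^(t/5730) = 1500·(1/2)^(t/0.328).
Taking log₂: log₂(917/1500) = t·(1/5730 − 1/0.328).
log₂(0.61133) = -0.70997; 1/5730 − 1/0.328 = -3.0486.
t = -0.70997 / -3.0486 ≈ 0.23288 years.

0.23 years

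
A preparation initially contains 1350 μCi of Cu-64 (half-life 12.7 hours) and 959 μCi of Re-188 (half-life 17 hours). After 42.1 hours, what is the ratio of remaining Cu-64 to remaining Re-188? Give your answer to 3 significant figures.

Cu-64: 1350 × (1/2)^(42.1/12.7) = 1350 × (1/2)^3.315 ≈ 135.65 μCi.
Re-188: 959 × (1/2)^(42.1/17) = 959 × (1/2)^2.4765 ≈ 172.32 μCi.
Ratio ≈ 135.65 / 172.32 ≈ 0.78724.

0.787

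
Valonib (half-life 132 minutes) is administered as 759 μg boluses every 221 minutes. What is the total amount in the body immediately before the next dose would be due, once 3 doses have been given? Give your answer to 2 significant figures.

340 μg

The 3 doses were given 663, 442, 221 minutes ago.
Total = 759·(1/2)^(663/132) + 759·(1/2)^(442/132) + 759·(1/2)^(221/132)
      = 23.348 + 74.516 + 237.82 ≈ 335.68 μg.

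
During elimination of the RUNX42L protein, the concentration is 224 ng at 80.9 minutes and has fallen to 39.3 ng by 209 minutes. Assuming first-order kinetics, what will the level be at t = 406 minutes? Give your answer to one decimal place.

Over Δt = 209 − 80.9 = 128.1 minutes, the level fell by a factor of 224/39.3 ≈ 5.6997.
n = log₂(5.6997) ≈ 2.5109 half-lives, so t½ = 128.1/2.5109 ≈ 51.018 minutes.
From t = 209 to t = 406: 39.3 × (1/2)^((406−209)/51.018) ≈ 2.7039 ng.

2.7 ng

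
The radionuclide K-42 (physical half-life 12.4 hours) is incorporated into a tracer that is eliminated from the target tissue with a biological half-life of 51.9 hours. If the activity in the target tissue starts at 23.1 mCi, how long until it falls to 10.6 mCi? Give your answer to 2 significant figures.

1/t_eff = 1/t_phys + 1/t_biol = 1/12.4 + 1/51.9 = 0.099913 per hour.
t_eff = 12.4 × 51.9 / (12.4 + 51.9) ≈ 10.009 hours.
n = log₂(23.1/10.6) ≈ 1.1238; t = 1.1238 × 10.009 ≈ 11.248 hours.

11 hours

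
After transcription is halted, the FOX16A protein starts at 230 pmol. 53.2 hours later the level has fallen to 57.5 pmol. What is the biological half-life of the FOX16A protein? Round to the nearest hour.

A/A₀ = 57.5/230 ≈ 0.25.
n = log₂(4) ≈ 2 half-lives elapsed in 53.2 hours.
t½ = 53.2/2 ≈ 26.6 hours.

27 hours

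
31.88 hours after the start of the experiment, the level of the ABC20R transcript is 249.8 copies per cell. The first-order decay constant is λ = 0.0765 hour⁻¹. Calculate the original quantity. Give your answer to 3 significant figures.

2860 copies per cell

t½ = ln 2 / λ = 0.69315 / 0.0765 ≈ 9.0607 hours.
Number of half-lives elapsed: n = 31.88/9.0607 ≈ 3.5185.
A₀ = A × 2^n = 249.8 × 2^3.5185 = 249.8 × 11.46 ≈ 2862.6 copies per cell.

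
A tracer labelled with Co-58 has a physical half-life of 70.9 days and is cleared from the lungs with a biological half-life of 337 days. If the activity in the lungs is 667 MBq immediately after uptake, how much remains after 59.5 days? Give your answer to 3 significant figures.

330 MBq

1/t_eff = 1/t_phys + 1/t_biol = 1/70.9 + 1/337 = 0.017072 per day.
t_eff = 70.9 × 337 / (70.9 + 337) ≈ 58.576 days.
Remaining = 667 × (1/2)^(59.5/58.576) = 667 × (1/2)^1.0158 ≈ 329.87 MBq.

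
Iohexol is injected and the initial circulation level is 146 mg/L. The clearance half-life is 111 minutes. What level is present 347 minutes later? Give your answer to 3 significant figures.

Number of half-lives: n = 347/111 ≈ 3.1261.
Remaining = 146 × (1/2)^3.1261 = 146 × 0.11454 ≈ 16.722 mg/L.

16.7 mg/L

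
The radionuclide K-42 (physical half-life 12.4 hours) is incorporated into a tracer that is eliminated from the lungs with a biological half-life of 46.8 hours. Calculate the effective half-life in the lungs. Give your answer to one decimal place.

9.8 hours

1/t_eff = 1/t_phys + 1/t_biol = 1/12.4 + 1/46.8 = 0.10201 per hour.
t_eff = 12.4 × 46.8 / (12.4 + 46.8) ≈ 9.8027 hours.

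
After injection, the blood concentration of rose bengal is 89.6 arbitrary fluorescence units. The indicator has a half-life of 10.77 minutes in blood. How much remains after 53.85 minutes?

Elapsed time is 5 half-lives (53.85/10.77).
Each half-life halves the amount: 89.6 × (1/2)^5 = 89.6/32 = 2.8 arbitrary fluorescence units.

2.8 arbitrary fluorescence units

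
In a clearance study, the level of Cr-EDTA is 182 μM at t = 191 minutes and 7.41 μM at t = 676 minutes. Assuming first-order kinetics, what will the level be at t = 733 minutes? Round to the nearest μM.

Over Δt = 676 − 191 = 485 minutes, the level fell by a factor of 182/7.41 ≈ 24.561.
n = log₂(24.561) ≈ 4.6183 half-lives, so t½ = 485/4.6183 ≈ 105.02 minutes.
From t = 676 to t = 733: 7.41 × (1/2)^((733−676)/105.02) ≈ 5.0866 μM.

5 μM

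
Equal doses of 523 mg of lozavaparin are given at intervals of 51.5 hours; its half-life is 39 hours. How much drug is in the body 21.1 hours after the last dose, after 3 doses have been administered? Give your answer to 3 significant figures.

The 3 doses were given 124.1, 72.6, 21.1 hours ago.
Total = 523·(1/2)^(124.1/39) + 523·(1/2)^(72.6/39) + 523·(1/2)^(21.1/39)
      = 57.625 + 143.92 + 359.45 ≈ 560.99 mg.

561 mg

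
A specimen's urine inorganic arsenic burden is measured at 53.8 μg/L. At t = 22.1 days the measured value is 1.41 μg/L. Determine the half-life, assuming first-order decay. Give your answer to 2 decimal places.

A/A₀ = 1.41/53.8 ≈ 0.026208.
n = log₂(38.156) ≈ 5.2538 half-lives elapsed in 22.1 days.
t½ = 22.1/5.2538 ≈ 4.2064 days.

4.21 days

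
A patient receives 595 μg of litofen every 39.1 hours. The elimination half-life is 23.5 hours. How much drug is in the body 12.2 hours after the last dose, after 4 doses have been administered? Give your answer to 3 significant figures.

The 4 doses were given 129.5, 90.4, 51.3, 12.2 hours ago.
Total = 595·(1/2)^(129.5/23.5) + 595·(1/2)^(90.4/23.5) + 595·(1/2)^(51.3/23.5) + 595·(1/2)^(12.2/23.5)
      = 13.051 + 41.353 + 131.03 + 415.18 ≈ 600.62 μg.

601 μg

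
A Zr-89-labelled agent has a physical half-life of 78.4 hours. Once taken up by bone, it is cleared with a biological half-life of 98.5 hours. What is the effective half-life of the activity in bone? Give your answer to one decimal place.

1/t_eff = 1/t_phys + 1/t_biol = 1/78.4 + 1/98.5 = 0.022907 per hour.
t_eff = 78.4 × 98.5 / (78.4 + 98.5) ≈ 43.654 hours.

43.7 hours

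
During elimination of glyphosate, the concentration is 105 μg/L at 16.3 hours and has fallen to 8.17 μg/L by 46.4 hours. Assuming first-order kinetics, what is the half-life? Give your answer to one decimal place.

Over Δt = 46.4 − 16.3 = 30.1 hours, the level fell by a factor of 105/8.17 ≈ 12.852.
n = log₂(12.852) ≈ 3.6839 half-lives, so t½ = 30.1/3.6839 ≈ 8.1707 hours.

8.2 hours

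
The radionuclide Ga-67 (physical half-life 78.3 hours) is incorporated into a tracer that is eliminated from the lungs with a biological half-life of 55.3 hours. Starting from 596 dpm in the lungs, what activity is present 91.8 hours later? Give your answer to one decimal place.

83.7 dpm

1/t_eff = 1/t_phys + 1/t_biol = 1/78.3 + 1/55.3 = 0.030855 per hour.
t_eff = 78.3 × 55.3 / (78.3 + 55.3) ≈ 32.41 hours.
Remaining = 596 × (1/2)^(91.8/32.41) = 596 × (1/2)^2.8324 ≈ 83.675 dpm.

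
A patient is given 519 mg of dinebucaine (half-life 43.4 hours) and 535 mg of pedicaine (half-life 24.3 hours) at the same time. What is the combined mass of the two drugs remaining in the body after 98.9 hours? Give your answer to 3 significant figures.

dinebucaine: 519 × (1/2)^(98.9/43.4) = 519 × (1/2)^2.2788 ≈ 106.95 mg.
pedicaine: 535 × (1/2)^(98.9/24.3) = 535 × (1/2)^4.07 ≈ 31.855 mg.
Total = 106.95 + 31.855 ≈ 138.8 mg.

139 mg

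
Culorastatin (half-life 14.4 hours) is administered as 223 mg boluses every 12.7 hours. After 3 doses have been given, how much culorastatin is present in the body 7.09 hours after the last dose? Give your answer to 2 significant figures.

290 mg

The 3 doses were given 32.49, 19.79, 7.09 hours ago.
Total = 223·(1/2)^(32.49/14.4) + 223·(1/2)^(19.79/14.4) + 223·(1/2)^(7.09/14.4)
      = 46.677 + 86.02 + 158.52 ≈ 291.22 mg.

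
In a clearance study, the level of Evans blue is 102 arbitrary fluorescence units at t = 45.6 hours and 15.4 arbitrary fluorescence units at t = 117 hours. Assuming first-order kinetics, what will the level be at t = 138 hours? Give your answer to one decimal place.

8.8 arbitrary fluorescence units

Over Δt = 117 − 45.6 = 71.4 hours, the level fell by a factor of 102/15.4 ≈ 6.6234.
n = log₂(6.6234) ≈ 2.7276 half-lives, so t½ = 71.4/2.7276 ≈ 26.177 hours.
From t = 117 to t = 138: 15.4 × (1/2)^((138−117)/26.177) ≈ 8.8313 arbitrary fluorescence units.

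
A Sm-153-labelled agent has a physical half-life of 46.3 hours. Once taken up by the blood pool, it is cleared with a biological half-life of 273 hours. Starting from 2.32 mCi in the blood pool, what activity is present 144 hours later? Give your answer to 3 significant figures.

1/t_eff = 1/t_phys + 1/t_biol = 1/46.3 + 1/273 = 0.025261 per hour.
t_eff = 46.3 × 273 / (46.3 + 273) ≈ 39.586 hours.
Remaining = 2.32 × (1/2)^(144/39.586) = 2.32 × (1/2)^3.6376 ≈ 0.1864 mCi.

0.186 mCi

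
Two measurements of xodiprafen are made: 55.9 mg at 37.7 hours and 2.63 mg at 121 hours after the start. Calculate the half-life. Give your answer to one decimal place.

18.9 hours

Over Δt = 121 − 37.7 = 83.3 hours, the level fell by a factor of 55.9/2.63 ≈ 21.255.
n = log₂(21.255) ≈ 4.4097 half-lives, so t½ = 83.3/4.4097 ≈ 18.89 hours.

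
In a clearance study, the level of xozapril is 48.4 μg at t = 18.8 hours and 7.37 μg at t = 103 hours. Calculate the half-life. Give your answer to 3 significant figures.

31.0 hours

Over Δt = 103 − 18.8 = 84.2 hours, the level fell by a factor of 48.4/7.37 ≈ 6.5672.
n = log₂(6.5672) ≈ 2.7153 half-lives, so t½ = 84.2/2.7153 ≈ 31.01 hours.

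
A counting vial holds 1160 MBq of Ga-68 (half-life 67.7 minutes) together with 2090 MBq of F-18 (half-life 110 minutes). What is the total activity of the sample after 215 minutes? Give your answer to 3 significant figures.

668 MBq

Ga-68: 1160 × (1/2)^(215/67.7) = 1160 × (1/2)^3.1758 ≈ 128.37 MBq.
F-18: 2090 × (1/2)^(215/110) = 2090 × (1/2)^1.9545 ≈ 539.22 MBq.
Total = 128.37 + 539.22 ≈ 667.59 MBq.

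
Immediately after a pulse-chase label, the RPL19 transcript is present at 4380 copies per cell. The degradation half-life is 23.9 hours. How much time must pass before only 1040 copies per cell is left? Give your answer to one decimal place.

49.6 hours

Fraction remaining = 1040/4380 ≈ 0.23744.
n = log₂(4380/1040) = ln(4.2115)/ln 2 ≈ 2.0743 half-lives.
t = n × t½ = 2.0743 × 23.9 ≈ 49.577 hours.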